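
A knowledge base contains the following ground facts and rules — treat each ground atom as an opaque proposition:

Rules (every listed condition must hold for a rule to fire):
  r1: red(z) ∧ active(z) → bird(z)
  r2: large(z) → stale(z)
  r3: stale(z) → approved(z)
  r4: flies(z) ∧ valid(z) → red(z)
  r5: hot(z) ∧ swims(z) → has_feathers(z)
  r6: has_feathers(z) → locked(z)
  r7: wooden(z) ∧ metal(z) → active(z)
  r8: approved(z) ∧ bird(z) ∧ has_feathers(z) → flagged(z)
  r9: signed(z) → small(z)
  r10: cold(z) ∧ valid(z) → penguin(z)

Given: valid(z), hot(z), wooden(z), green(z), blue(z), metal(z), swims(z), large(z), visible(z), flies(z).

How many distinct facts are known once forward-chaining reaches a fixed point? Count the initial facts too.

18

Round 1 — r2, r4, r5, r7, derive stale(z), red(z), has_feathers(z), active(z).
Round 2 — r1, r3, r6, derive bird(z), approved(z), locked(z).
Round 3 — r8, derive flagged(z).
Closure: {active(z), approved(z), bird(z), blue(z), flagged(z), flies(z), green(z), has_feathers(z), hot(z), large(z), locked(z), metal(z), red(z), stale(z), swims(z), valid(z), visible(z), wooden(z)} — 18 facts.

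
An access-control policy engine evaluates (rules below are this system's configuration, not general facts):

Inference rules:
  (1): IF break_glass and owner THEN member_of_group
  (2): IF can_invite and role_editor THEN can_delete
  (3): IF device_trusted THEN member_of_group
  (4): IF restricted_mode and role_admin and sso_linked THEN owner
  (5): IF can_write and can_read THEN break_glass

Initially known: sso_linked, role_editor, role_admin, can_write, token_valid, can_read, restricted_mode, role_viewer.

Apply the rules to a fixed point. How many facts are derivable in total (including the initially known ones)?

Round 1 fires (4), (5), giving owner, break_glass.
Round 2 fires (1), giving member_of_group.
Closure: {break_glass, can_read, can_write, member_of_group, owner, restricted_mode, role_admin, role_editor, role_viewer, sso_linked, token_valid} — 11 facts.

11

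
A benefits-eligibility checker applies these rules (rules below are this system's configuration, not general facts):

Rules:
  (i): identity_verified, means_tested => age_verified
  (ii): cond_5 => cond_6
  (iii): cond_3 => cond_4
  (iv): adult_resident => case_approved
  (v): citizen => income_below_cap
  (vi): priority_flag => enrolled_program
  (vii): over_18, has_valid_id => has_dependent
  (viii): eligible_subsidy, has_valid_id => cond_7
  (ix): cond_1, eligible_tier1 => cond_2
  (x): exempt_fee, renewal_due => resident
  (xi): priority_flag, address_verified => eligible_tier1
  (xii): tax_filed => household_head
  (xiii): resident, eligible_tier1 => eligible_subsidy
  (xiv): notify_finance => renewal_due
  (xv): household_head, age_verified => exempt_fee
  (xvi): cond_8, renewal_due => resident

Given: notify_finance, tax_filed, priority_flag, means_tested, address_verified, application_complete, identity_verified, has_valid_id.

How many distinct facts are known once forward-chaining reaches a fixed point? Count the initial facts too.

[1] (i) [identity_verified, means_tested => age_verified]; (vi) [priority_flag => enrolled_program]; (xi) [priority_flag, address_verified => eligible_tier1]; (xii) [tax_filed => household_head]; (xiv) [notify_finance => renewal_due]. ⇒ new: age_verified, enrolled_program, eligible_tier1, household_head, renewal_due.
[2] (xv) [household_head, age_verified => exempt_fee]. ⇒ new: exempt_fee.
[3] (x) [exempt_fee, renewal_due => resident]. ⇒ new: resident.
[4] (xiii) [resident, eligible_tier1 => eligible_subsidy]. ⇒ new: eligible_subsidy.
[5] (viii) [eligible_subsidy, has_valid_id => cond_7]. ⇒ new: cond_7.
Closure: {address_verified, age_verified, application_complete, cond_7, eligible_subsidy, eligible_tier1, enrolled_program, exempt_fee, has_valid_id, household_head, identity_verified, means_tested, notify_finance, priority_flag, renewal_due, resident, tax_filed} — 17 facts.

17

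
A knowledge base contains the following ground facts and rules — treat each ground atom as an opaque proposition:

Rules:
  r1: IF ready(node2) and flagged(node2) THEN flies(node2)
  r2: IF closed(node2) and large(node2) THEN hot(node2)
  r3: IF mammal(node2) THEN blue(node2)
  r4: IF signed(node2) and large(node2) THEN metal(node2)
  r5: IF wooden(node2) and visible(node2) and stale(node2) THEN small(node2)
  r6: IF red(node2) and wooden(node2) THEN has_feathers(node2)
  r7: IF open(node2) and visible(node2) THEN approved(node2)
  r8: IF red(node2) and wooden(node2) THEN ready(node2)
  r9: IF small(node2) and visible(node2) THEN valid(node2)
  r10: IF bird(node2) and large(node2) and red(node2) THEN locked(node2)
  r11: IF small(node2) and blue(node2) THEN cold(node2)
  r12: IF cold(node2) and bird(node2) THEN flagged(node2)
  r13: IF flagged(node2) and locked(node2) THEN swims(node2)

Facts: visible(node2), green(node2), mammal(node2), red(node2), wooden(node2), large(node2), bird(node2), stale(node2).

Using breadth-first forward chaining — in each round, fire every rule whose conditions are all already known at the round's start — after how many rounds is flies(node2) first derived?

Round 1 fires r3, r5, r6, r8, r10, giving blue(node2), small(node2), has_feathers(node2), ready(node2), locked(node2).
Round 2 fires r9, r11, giving valid(node2), cold(node2).
Round 3 fires r12, giving flagged(node2).
Round 4 fires r1, r13, giving flies(node2), swims(node2).
flies(node2) first appears in round 4.

4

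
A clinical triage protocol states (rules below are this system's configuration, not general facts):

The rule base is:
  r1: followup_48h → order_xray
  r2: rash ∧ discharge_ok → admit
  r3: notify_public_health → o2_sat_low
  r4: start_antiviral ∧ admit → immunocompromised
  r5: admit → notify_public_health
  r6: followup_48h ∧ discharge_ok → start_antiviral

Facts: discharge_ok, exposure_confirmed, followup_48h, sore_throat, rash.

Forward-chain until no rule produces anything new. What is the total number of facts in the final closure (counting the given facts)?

Round 1: r1 [followup_48h → order_xray]; r2 [rash ∧ discharge_ok → admit]; r6 [followup_48h ∧ discharge_ok → start_antiviral]. New: order_xray, admit, start_antiviral.
Round 2: r4 [start_antiviral ∧ admit → immunocompromised]; r5 [admit → notify_public_health]. New: immunocompromised, notify_public_health.
Round 3: r3 [notify_public_health → o2_sat_low]. New: o2_sat_low.
Closure: {admit, discharge_ok, exposure_confirmed, followup_48h, immunocompromised, notify_public_health, o2_sat_low, order_xray, rash, sore_throat, start_antiviral} — 11 facts.

11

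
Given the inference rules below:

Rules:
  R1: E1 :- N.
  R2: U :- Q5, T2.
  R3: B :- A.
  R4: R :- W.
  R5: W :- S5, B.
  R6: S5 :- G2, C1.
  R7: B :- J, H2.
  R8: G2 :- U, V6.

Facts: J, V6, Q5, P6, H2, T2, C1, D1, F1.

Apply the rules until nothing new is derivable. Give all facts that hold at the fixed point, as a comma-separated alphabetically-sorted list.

B, C1, D1, F1, G2, H2, J, P6, Q5, R, S5, T2, U, V6, W

Round 1 — R2, R7, derive U, B.
Round 2 — R8, derive G2.
Round 3 — R6, derive S5.
Round 4 — R5, derive W.
Round 5 — R4, derive R.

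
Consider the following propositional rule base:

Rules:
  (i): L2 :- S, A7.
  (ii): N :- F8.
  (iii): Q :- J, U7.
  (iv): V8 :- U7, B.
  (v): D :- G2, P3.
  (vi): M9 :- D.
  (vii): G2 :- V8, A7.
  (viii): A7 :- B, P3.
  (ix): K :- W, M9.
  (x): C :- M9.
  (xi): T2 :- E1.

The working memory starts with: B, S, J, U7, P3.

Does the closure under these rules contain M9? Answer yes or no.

yes

Round 1 — (iii), (iv), (viii), derive Q, V8, A7.
Round 2 — (i), (vii), derive L2, G2.
Round 3 — (v), derive D.
Round 4 — (vi), derive M9.
Round 5 — (x), derive C.
M9 appears in round 4, so it is derivable.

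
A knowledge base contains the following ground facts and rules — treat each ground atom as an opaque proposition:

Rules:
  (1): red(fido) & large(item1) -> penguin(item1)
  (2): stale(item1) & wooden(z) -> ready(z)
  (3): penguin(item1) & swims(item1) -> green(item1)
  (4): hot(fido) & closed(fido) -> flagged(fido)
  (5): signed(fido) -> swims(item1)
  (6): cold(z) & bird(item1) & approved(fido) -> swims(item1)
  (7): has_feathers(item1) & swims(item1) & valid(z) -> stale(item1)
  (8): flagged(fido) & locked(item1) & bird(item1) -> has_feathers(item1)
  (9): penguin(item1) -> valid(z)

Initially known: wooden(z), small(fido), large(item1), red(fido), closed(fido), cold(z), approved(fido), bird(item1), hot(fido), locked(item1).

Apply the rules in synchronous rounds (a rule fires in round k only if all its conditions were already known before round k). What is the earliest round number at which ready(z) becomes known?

4

Round 1 — (1), (4), (6), derive penguin(item1), flagged(fido), swims(item1).
Round 2 — (3), (8), (9), derive green(item1), has_feathers(item1), valid(z).
Round 3 — (7), derive stale(item1).
Round 4 — (2), derive ready(z).
ready(z) first appears in round 4.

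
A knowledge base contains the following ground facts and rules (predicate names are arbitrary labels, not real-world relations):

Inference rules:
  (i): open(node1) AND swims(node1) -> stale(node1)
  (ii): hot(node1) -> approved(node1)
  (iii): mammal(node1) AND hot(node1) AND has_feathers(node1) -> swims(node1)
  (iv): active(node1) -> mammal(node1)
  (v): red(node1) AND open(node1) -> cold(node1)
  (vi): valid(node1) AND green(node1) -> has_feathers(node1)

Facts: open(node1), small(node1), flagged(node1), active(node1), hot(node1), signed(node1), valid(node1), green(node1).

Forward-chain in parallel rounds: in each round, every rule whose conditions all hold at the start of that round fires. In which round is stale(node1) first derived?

[1] (ii) [hot(node1) -> approved(node1)]; (iv) [active(node1) -> mammal(node1)]; (vi) [valid(node1) AND green(node1) -> has_feathers(node1)]. ⇒ new: approved(node1), mammal(node1), has_feathers(node1).
[2] (iii) [mammal(node1) AND hot(node1) AND has_feathers(node1) -> swims(node1)]. ⇒ new: swims(node1).
[3] (i) [open(node1) AND swims(node1) -> stale(node1)]. ⇒ new: stale(node1).
stale(node1) first appears in round 3.

3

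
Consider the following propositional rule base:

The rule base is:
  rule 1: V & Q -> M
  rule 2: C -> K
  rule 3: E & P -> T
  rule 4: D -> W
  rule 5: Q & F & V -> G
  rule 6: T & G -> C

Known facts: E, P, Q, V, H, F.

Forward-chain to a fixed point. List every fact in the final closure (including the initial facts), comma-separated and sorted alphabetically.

C, E, F, G, H, K, M, P, Q, T, V

Round 1 — rule 1, rule 3, rule 5, derive M, T, G.
Round 2 — rule 6, derive C.
Round 3 — rule 2, derive K.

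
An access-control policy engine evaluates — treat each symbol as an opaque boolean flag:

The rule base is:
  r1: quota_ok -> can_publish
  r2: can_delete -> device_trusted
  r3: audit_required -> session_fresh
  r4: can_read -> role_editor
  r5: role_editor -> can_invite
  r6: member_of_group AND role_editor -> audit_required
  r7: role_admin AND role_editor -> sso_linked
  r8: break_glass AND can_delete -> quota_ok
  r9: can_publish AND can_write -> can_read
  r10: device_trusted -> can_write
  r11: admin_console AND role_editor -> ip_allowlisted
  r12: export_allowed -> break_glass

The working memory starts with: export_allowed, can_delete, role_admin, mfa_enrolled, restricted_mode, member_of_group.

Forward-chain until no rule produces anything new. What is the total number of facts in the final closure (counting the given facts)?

Round 1 — r2, r12, derive device_trusted, break_glass.
Round 2 — r8, r10, derive quota_ok, can_write.
Round 3 — r1, derive can_publish.
Round 4 — r9, derive can_read.
Round 5 — r4, derive role_editor.
Round 6 — r5, r6, r7, derive can_invite, audit_required, sso_linked.
Round 7 — r3, derive session_fresh.
Closure: {audit_required, break_glass, can_delete, can_invite, can_publish, can_read, can_write, device_trusted, export_allowed, member_of_group, mfa_enrolled, quota_ok, restricted_mode, role_admin, role_editor, session_fresh, sso_linked} — 17 facts.

17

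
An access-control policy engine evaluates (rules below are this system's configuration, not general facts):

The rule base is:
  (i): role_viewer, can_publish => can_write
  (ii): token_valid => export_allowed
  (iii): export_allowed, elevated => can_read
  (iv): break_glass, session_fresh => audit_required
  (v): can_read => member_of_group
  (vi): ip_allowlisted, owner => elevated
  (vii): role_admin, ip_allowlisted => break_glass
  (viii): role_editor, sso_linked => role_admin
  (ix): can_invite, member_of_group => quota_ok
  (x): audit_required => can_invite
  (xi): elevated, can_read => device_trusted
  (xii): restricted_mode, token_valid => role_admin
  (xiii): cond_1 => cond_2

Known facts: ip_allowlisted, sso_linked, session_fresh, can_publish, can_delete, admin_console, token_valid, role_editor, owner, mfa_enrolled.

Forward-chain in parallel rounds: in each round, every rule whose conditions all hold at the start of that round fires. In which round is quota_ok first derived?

[1] (ii) [token_valid => export_allowed]; (vi) [ip_allowlisted, owner => elevated]; (viii) [role_editor, sso_linked => role_admin]. ⇒ new: export_allowed, elevated, role_admin.
[2] (iii) [export_allowed, elevated => can_read]; (vii) [role_admin, ip_allowlisted => break_glass]. ⇒ new: can_read, break_glass.
[3] (iv) [break_glass, session_fresh => audit_required]; (v) [can_read => member_of_group]; (xi) [elevated, can_read => device_trusted]. ⇒ new: audit_required, member_of_group, device_trusted.
[4] (x) [audit_required => can_invite]. ⇒ new: can_invite.
[5] (ix) [can_invite, member_of_group => quota_ok]. ⇒ new: quota_ok.
quota_ok first appears in round 5.

5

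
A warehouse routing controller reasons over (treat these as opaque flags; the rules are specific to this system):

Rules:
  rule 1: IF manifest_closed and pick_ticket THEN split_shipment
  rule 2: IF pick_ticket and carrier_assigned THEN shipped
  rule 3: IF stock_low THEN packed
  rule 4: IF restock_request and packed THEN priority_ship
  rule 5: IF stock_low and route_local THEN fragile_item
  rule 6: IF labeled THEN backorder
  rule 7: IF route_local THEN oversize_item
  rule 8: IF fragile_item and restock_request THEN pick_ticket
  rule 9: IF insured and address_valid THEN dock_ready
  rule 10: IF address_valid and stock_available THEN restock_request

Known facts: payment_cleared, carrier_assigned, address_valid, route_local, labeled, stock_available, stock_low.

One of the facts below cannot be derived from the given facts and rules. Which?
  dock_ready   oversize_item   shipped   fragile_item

dock_ready

Round 1 fires rule 3, rule 5, rule 6, rule 7, rule 10, giving packed, fragile_item, backorder, oversize_item, restock_request.
Round 2 fires rule 4, rule 8, giving priority_ship, pick_ticket.
Round 3 fires rule 2, giving shipped.
Derived: oversize_item (round 1), shipped (round 3), fragile_item (round 1). dock_ready never appears in any round.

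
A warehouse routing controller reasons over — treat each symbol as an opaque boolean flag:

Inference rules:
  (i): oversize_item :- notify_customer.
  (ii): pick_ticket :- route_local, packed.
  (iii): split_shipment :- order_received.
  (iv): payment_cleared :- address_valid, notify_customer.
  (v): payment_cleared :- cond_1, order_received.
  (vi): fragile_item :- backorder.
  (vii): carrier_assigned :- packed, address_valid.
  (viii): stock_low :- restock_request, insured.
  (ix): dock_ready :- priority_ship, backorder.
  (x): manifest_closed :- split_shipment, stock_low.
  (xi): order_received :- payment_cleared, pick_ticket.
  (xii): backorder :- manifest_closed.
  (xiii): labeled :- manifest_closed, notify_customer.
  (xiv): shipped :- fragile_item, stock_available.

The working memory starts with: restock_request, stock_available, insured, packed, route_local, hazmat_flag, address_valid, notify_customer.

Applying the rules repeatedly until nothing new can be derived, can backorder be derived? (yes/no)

yes

Round 1 fires (i), (ii), (iv), (vii), (viii), giving oversize_item, pick_ticket, payment_cleared, carrier_assigned, stock_low.
Round 2 fires (xi), giving order_received.
Round 3 fires (iii), giving split_shipment.
Round 4 fires (x), giving manifest_closed.
Round 5 fires (xii), (xiii), giving backorder, labeled.
Round 6 fires (vi), giving fragile_item.
Round 7 fires (xiv), giving shipped.
backorder appears in round 5, so it is derivable.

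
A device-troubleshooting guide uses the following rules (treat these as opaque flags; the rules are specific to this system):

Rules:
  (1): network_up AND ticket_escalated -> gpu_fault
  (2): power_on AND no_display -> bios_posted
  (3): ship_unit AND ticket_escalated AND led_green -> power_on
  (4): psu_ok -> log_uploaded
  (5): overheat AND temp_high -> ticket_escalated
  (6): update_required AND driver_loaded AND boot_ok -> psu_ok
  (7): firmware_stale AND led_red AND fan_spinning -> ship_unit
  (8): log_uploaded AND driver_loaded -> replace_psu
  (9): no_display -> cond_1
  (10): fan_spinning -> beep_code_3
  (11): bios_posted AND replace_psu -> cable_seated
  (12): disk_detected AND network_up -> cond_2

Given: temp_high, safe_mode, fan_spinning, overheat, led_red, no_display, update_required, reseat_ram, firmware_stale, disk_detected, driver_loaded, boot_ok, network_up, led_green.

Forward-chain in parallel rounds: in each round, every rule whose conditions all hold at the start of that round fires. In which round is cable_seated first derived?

Round 1 — (5), (6), (7), (9), (10), (12), derive ticket_escalated, psu_ok, ship_unit, cond_1, beep_code_3, cond_2.
Round 2 — (1), (3), (4), derive gpu_fault, power_on, log_uploaded.
Round 3 — (2), (8), derive bios_posted, replace_psu.
Round 4 — (11), derive cable_seated.
cable_seated first appears in round 4.

4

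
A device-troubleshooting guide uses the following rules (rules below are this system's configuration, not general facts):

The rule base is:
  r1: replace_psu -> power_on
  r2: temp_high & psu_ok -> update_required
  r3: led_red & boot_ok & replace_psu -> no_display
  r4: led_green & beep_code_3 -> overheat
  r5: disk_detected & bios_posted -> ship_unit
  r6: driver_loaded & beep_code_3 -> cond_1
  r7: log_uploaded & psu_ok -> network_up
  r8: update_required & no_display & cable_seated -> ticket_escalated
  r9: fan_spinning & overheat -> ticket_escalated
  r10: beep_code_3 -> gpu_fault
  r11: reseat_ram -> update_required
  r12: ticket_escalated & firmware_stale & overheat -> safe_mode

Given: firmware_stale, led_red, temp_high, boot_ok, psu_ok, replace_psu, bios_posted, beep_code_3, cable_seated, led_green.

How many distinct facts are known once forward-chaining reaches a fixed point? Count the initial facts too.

17

Round 1 — r1, r2, r3, r4, r10, derive power_on, update_required, no_display, overheat, gpu_fault.
Round 2 — r8, derive ticket_escalated.
Round 3 — r12, derive safe_mode.
Closure: {beep_code_3, bios_posted, boot_ok, cable_seated, firmware_stale, gpu_fault, led_green, led_red, no_display, overheat, power_on, psu_ok, replace_psu, safe_mode, temp_high, ticket_escalated, update_required} — 17 facts.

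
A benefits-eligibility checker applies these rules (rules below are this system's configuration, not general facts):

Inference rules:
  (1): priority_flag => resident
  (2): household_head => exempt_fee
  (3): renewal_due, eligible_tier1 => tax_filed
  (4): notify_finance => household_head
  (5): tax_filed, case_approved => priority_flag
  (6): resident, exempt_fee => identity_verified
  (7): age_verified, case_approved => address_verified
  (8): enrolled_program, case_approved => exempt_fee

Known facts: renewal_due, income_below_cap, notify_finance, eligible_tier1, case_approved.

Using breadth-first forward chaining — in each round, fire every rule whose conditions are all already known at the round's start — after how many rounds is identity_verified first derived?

Round 1 — (3), (4), derive tax_filed, household_head.
Round 2 — (2), (5), derive exempt_fee, priority_flag.
Round 3 — (1), derive resident.
Round 4 — (6), derive identity_verified.
identity_verified first appears in round 4.

4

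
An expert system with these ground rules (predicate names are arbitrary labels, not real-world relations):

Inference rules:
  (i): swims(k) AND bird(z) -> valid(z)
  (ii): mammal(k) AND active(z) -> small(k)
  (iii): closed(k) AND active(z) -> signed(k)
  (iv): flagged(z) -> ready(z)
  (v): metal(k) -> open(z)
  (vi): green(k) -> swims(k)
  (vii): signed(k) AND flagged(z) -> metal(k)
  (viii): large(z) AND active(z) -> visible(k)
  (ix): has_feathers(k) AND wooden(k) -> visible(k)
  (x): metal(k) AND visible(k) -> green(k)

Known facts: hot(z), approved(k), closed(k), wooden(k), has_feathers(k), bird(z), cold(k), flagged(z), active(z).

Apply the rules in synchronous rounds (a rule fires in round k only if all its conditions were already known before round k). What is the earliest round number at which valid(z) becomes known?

5

Round 1: (iii) [closed(k) AND active(z) -> signed(k)]; (iv) [flagged(z) -> ready(z)]; (ix) [has_feathers(k) AND wooden(k) -> visible(k)]. Adds signed(k), ready(z), visible(k).
Round 2: (vii) [signed(k) AND flagged(z) -> metal(k)]. Adds metal(k).
Round 3: (v) [metal(k) -> open(z)]; (x) [metal(k) AND visible(k) -> green(k)]. Adds open(z), green(k).
Round 4: (vi) [green(k) -> swims(k)]. Adds swims(k).
Round 5: (i) [swims(k) AND bird(z) -> valid(z)]. Adds valid(z).
valid(z) first appears in round 5.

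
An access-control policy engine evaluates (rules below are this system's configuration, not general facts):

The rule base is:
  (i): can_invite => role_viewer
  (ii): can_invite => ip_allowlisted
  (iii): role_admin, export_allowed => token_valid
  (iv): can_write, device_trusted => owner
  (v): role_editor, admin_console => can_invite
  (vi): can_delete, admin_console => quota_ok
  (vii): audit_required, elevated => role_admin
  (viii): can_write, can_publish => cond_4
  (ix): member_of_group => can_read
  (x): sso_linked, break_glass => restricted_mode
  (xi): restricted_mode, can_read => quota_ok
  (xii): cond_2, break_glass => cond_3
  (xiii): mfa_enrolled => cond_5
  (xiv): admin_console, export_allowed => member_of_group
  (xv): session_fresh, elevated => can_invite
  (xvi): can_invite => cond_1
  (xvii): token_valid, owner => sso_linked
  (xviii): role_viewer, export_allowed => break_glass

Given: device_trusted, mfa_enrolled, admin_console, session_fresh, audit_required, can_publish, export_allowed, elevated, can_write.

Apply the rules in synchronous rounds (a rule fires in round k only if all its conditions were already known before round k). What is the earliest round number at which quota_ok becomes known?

5

[1] (iv) [can_write, device_trusted => owner]; (vii) [audit_required, elevated => role_admin]; (viii) [can_write, can_publish => cond_4]; (xiii) [mfa_enrolled => cond_5]; (xiv) [admin_console, export_allowed => member_of_group]; (xv) [session_fresh, elevated => can_invite]. ⇒ new: owner, role_admin, cond_4, cond_5, member_of_group, can_invite.
[2] (i) [can_invite => role_viewer]; (ii) [can_invite => ip_allowlisted]; (iii) [role_admin, export_allowed => token_valid]; (ix) [member_of_group => can_read]; (xvi) [can_invite => cond_1]. ⇒ new: role_viewer, ip_allowlisted, token_valid, can_read, cond_1.
[3] (xvii) [token_valid, owner => sso_linked]; (xviii) [role_viewer, export_allowed => break_glass]. ⇒ new: sso_linked, break_glass.
[4] (x) [sso_linked, break_glass => restricted_mode]. ⇒ new: restricted_mode.
[5] (xi) [restricted_mode, can_read => quota_ok]. ⇒ new: quota_ok.
quota_ok first appears in round 5.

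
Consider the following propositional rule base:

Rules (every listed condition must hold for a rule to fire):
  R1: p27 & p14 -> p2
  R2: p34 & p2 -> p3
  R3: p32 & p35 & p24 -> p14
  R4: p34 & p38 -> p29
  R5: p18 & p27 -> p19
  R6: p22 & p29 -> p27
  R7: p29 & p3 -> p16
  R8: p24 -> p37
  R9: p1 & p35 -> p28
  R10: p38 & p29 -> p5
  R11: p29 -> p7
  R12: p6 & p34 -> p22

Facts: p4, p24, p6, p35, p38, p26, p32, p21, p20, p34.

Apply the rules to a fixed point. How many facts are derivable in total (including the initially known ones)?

20

Round 1 fires R3, R4, R8, R12, giving p14, p29, p37, p22.
Round 2 fires R6, R10, R11, giving p27, p5, p7.
Round 3 fires R1, giving p2.
Round 4 fires R2, giving p3.
Round 5 fires R7, giving p16.
Closure: {p14, p16, p2, p20, p21, p22, p24, p26, p27, p29, p3, p32, p34, p35, p37, p38, p4, p5, p6, p7} — 20 facts.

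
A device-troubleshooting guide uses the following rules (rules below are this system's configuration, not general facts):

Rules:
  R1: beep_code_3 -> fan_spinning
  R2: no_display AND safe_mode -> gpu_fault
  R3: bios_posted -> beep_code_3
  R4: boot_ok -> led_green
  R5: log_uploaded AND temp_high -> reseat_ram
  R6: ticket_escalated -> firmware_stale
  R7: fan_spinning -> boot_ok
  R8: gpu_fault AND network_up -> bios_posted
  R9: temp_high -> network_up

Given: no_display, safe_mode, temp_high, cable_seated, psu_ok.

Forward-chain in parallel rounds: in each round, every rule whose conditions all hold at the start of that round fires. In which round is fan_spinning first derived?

Round 1: R2 [no_display AND safe_mode -> gpu_fault]; R9 [temp_high -> network_up]. New: gpu_fault, network_up.
Round 2: R8 [gpu_fault AND network_up -> bios_posted]. New: bios_posted.
Round 3: R3 [bios_posted -> beep_code_3]. New: beep_code_3.
Round 4: R1 [beep_code_3 -> fan_spinning]. New: fan_spinning.
fan_spinning first appears in round 4.

4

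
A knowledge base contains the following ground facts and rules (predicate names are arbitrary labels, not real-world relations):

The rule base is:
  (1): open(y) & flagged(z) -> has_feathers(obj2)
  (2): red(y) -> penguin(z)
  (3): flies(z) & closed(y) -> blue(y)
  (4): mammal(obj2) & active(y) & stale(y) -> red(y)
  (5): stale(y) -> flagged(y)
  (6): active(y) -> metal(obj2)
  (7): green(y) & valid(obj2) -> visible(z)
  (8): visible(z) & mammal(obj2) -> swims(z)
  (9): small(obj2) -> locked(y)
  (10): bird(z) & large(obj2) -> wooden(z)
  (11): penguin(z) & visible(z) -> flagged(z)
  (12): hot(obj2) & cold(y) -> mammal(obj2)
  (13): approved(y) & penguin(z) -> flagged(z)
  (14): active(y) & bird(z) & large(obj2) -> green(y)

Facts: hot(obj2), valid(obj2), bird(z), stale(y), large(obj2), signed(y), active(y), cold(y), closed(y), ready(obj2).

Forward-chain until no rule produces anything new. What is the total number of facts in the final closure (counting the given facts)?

20

Round 1: (5) [stale(y) -> flagged(y)]; (6) [active(y) -> metal(obj2)]; (10) [bird(z) & large(obj2) -> wooden(z)]; (12) [hot(obj2) & cold(y) -> mammal(obj2)]; (14) [active(y) & bird(z) & large(obj2) -> green(y)]. Adds flagged(y), metal(obj2), wooden(z), mammal(obj2), green(y).
Round 2: (4) [mammal(obj2) & active(y) & stale(y) -> red(y)]; (7) [green(y) & valid(obj2) -> visible(z)]. Adds red(y), visible(z).
Round 3: (2) [red(y) -> penguin(z)]; (8) [visible(z) & mammal(obj2) -> swims(z)]. Adds penguin(z), swims(z).
Round 4: (11) [penguin(z) & visible(z) -> flagged(z)]. Adds flagged(z).
Closure: {active(y), bird(z), closed(y), cold(y), flagged(y), flagged(z), green(y), hot(obj2), large(obj2), mammal(obj2), metal(obj2), penguin(z), ready(obj2), red(y), signed(y), stale(y), swims(z), valid(obj2), visible(z), wooden(z)} — 20 facts.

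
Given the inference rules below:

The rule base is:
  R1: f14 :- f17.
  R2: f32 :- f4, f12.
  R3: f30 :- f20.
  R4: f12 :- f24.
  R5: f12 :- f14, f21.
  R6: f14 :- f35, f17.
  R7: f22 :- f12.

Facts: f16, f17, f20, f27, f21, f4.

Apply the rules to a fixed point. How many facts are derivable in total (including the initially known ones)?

Round 1 fires R1, R3, giving f14, f30.
Round 2 fires R5, giving f12.
Round 3 fires R2, R7, giving f32, f22.
Closure: {f12, f14, f16, f17, f20, f21, f22, f27, f30, f32, f4} — 11 facts.

11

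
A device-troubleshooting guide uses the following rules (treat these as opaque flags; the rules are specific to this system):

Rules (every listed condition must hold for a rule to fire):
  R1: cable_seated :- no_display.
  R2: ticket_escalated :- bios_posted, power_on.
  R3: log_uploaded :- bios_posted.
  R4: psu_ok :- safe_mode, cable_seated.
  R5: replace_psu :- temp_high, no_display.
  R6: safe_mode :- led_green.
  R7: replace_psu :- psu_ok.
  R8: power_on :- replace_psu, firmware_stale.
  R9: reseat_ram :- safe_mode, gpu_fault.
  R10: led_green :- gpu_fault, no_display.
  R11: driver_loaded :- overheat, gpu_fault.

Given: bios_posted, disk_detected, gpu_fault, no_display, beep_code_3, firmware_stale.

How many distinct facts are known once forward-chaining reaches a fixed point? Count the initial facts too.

15

Round 1: R1 [cable_seated :- no_display.]; R3 [log_uploaded :- bios_posted.]; R10 [led_green :- gpu_fault, no_display.]. New: cable_seated, log_uploaded, led_green.
Round 2: R6 [safe_mode :- led_green.]. New: safe_mode.
Round 3: R4 [psu_ok :- safe_mode, cable_seated.]; R9 [reseat_ram :- safe_mode, gpu_fault.]. New: psu_ok, reseat_ram.
Round 4: R7 [replace_psu :- psu_ok.]. New: replace_psu.
Round 5: R8 [power_on :- replace_psu, firmware_stale.]. New: power_on.
Round 6: R2 [ticket_escalated :- bios_posted, power_on.]. New: ticket_escalated.
Closure: {beep_code_3, bios_posted, cable_seated, disk_detected, firmware_stale, gpu_fault, led_green, log_uploaded, no_display, power_on, psu_ok, replace_psu, reseat_ram, safe_mode, ticket_escalated} — 15 facts.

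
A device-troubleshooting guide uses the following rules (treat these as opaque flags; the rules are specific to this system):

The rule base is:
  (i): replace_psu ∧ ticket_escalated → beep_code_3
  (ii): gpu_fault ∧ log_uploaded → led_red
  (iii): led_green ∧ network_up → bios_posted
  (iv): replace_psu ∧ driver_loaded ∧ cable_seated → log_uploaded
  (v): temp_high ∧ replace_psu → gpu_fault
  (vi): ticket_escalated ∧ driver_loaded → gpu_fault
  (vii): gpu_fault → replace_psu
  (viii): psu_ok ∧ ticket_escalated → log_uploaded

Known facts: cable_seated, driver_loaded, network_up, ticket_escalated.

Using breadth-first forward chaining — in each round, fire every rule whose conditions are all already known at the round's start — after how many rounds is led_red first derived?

Round 1 — (vi), derive gpu_fault.
Round 2 — (vii), derive replace_psu.
Round 3 — (i), (iv), derive beep_code_3, log_uploaded.
Round 4 — (ii), derive led_red.
led_red first appears in round 4.

4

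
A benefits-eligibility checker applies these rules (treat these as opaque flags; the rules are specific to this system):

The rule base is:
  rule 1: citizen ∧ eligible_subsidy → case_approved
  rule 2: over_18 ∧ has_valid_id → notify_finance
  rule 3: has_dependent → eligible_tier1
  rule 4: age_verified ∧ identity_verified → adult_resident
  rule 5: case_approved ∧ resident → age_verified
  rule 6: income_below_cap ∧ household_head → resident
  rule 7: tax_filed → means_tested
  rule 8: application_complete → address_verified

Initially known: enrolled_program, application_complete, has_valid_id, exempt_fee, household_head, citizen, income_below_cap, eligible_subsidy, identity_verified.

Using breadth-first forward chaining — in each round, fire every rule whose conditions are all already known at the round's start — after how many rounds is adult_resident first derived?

Round 1 — rule 1, rule 6, rule 8, derive case_approved, resident, address_verified.
Round 2 — rule 5, derive age_verified.
Round 3 — rule 4, derive adult_resident.
adult_resident first appears in round 3.

3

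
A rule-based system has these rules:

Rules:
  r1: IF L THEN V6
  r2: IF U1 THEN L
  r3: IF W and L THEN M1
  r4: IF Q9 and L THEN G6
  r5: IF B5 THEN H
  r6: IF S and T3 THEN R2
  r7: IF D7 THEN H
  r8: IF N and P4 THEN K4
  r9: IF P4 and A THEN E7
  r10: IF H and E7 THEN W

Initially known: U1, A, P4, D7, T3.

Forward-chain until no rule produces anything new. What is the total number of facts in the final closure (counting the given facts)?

Round 1 fires r2, r7, r9, giving L, H, E7.
Round 2 fires r1, r10, giving V6, W.
Round 3 fires r3, giving M1.
Closure: {A, D7, E7, H, L, M1, P4, T3, U1, V6, W} — 11 facts.

11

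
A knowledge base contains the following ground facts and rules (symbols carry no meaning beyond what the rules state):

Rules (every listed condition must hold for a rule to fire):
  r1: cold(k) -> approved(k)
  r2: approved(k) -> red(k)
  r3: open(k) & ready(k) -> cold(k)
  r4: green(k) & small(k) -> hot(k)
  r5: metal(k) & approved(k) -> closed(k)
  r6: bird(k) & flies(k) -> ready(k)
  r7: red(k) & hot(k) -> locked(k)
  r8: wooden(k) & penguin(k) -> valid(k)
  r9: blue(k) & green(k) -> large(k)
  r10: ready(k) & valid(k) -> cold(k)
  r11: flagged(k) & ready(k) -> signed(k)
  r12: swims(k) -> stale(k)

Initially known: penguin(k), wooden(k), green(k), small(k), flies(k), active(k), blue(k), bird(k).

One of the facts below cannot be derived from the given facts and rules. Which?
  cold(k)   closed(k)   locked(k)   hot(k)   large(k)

closed(k)

Round 1 fires r4, r6, r8, r9, giving hot(k), ready(k), valid(k), large(k).
Round 2 fires r10, giving cold(k).
Round 3 fires r1, giving approved(k).
Round 4 fires r2, giving red(k).
Round 5 fires r7, giving locked(k).
Derived: cold(k) (round 2), large(k) (round 1), hot(k) (round 1), locked(k) (round 5). closed(k) never appears in any round.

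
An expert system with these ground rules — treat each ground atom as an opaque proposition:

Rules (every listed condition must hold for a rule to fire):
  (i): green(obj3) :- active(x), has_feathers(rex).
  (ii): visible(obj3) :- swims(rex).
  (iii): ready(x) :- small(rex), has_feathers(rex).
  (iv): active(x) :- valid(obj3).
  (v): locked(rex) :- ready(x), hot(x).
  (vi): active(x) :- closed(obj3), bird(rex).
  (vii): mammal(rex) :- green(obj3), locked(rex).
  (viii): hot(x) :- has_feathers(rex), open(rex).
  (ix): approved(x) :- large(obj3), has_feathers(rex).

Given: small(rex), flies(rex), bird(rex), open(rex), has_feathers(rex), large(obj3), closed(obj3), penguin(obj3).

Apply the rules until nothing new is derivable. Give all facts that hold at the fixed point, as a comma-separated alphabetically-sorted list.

active(x), approved(x), bird(rex), closed(obj3), flies(rex), green(obj3), has_feathers(rex), hot(x), large(obj3), locked(rex), mammal(rex), open(rex), penguin(obj3), ready(x), small(rex)

Round 1 — (iii), (vi), (viii), (ix), derive ready(x), active(x), hot(x), approved(x).
Round 2 — (i), (v), derive green(obj3), locked(rex).
Round 3 — (vii), derive mammal(rex).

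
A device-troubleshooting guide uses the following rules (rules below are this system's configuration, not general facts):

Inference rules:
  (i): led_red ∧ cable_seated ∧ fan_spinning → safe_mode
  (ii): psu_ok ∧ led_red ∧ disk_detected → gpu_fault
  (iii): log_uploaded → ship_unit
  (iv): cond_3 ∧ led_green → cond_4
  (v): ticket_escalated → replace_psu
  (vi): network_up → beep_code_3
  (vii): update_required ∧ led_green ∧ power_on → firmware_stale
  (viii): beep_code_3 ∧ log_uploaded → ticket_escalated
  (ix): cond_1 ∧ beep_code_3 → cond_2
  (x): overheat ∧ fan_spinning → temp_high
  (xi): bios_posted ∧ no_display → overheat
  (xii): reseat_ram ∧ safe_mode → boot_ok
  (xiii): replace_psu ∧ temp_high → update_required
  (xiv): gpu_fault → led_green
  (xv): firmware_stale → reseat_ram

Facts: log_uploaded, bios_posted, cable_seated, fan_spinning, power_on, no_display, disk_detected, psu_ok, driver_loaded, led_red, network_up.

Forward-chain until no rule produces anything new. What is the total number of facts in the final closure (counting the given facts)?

24

Round 1: (i) [led_red ∧ cable_seated ∧ fan_spinning → safe_mode]; (ii) [psu_ok ∧ led_red ∧ disk_detected → gpu_fault]; (iii) [log_uploaded → ship_unit]; (vi) [network_up → beep_code_3]; (xi) [bios_posted ∧ no_display → overheat]. Adds safe_mode, gpu_fault, ship_unit, beep_code_3, overheat.
Round 2: (viii) [beep_code_3 ∧ log_uploaded → ticket_escalated]; (x) [overheat ∧ fan_spinning → temp_high]; (xiv) [gpu_fault → led_green]. Adds ticket_escalated, temp_high, led_green.
Round 3: (v) [ticket_escalated → replace_psu]. Adds replace_psu.
Round 4: (xiii) [replace_psu ∧ temp_high → update_required]. Adds update_required.
Round 5: (vii) [update_required ∧ led_green ∧ power_on → firmware_stale]. Adds firmware_stale.
Round 6: (xv) [firmware_stale → reseat_ram]. Adds reseat_ram.
Round 7: (xii) [reseat_ram ∧ safe_mode → boot_ok]. Adds boot_ok.
Closure: {beep_code_3, bios_posted, boot_ok, cable_seated, disk_detected, driver_loaded, fan_spinning, firmware_stale, gpu_fault, led_green, led_red, log_uploaded, network_up, no_display, overheat, power_on, psu_ok, replace_psu, reseat_ram, safe_mode, ship_unit, temp_high, ticket_escalated, update_required} — 24 facts.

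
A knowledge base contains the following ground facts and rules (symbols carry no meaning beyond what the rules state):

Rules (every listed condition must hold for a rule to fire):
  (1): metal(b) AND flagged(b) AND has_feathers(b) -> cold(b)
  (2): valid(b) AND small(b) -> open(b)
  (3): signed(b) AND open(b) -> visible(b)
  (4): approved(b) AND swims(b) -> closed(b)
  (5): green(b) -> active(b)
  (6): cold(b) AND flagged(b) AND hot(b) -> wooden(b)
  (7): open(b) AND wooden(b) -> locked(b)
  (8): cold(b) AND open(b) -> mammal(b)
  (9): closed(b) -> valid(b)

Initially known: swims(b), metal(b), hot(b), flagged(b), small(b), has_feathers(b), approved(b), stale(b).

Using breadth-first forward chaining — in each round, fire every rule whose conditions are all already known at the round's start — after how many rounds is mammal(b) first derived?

Round 1 — (1), (4), derive cold(b), closed(b).
Round 2 — (6), (9), derive wooden(b), valid(b).
Round 3 — (2), derive open(b).
Round 4 — (7), (8), derive locked(b), mammal(b).
mammal(b) first appears in round 4.

4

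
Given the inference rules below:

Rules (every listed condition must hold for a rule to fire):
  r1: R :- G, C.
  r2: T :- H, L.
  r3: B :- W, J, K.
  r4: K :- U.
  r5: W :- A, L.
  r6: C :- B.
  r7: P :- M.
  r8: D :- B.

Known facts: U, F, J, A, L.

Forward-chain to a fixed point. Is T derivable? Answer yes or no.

no

[1] r4 [K :- U.]; r5 [W :- A, L.]. ⇒ new: K, W.
[2] r3 [B :- W, J, K.]. ⇒ new: B.
[3] r6 [C :- B.]; r8 [D :- B.]. ⇒ new: C, D.
Fixed point reached. T is concluded only by r2; r2 needs H (never derived).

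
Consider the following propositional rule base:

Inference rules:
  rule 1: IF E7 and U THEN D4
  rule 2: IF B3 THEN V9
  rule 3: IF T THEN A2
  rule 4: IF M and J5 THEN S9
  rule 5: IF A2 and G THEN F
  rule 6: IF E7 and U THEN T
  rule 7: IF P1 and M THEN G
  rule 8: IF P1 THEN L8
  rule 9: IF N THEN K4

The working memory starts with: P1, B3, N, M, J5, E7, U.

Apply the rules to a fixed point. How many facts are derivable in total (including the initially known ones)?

Round 1 fires rule 1, rule 2, rule 4, rule 6, rule 7, rule 8, rule 9, giving D4, V9, S9, T, G, L8, K4.
Round 2 fires rule 3, giving A2.
Round 3 fires rule 5, giving F.
Closure: {A2, B3, D4, E7, F, G, J5, K4, L8, M, N, P1, S9, T, U, V9} — 16 facts.

16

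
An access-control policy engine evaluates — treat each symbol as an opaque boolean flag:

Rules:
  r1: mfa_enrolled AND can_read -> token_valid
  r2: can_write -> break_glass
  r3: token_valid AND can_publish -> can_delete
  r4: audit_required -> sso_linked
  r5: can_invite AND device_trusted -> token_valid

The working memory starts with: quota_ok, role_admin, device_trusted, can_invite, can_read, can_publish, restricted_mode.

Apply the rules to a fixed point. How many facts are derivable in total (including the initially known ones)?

Round 1 — r5, derive token_valid.
Round 2 — r3, derive can_delete.
Closure: {can_delete, can_invite, can_publish, can_read, device_trusted, quota_ok, restricted_mode, role_admin, token_valid} — 9 facts.

9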